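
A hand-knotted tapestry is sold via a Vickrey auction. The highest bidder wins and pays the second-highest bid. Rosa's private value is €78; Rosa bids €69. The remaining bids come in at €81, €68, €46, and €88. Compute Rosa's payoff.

Highest competing bid: €88.
Rosa's bid €69 is not the highest, so Rosa loses, pays nothing, and earns zero payoff.

Payoff = €0.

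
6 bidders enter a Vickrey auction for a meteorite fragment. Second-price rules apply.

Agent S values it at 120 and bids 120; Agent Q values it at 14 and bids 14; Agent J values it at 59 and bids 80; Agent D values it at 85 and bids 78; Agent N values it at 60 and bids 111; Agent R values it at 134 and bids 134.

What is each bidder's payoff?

Ordered from highest: Agent R 134; Agent S 120; Agent N 111; Agent J 80; Agent D 78; Agent Q 14.
Agent R has the top bid and wins; the price is the second-highest bid, 120.
Agent R's payoff = 134 − 120 = 14. All other bidders lose, so their payoff is 0.

Agent S 0, Agent Q 0, Agent J 0, Agent D 0, Agent N 0, Agent R 14.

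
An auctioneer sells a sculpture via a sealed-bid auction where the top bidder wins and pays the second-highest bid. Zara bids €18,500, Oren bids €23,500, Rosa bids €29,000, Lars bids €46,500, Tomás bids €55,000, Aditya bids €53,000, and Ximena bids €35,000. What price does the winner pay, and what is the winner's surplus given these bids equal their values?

Ranking the bids: Tomás €55,000, then Aditya €53,000, then Lars €46,500, then Ximena €35,000, then Rosa €29,000, then Oren €23,500, then Zara €18,500.
Tomás is the highest bidder, so Tomás wins.
Under the second-price rule, the price is the second-highest bid: €53,000.
Surplus = €55,000 − €53,000 = €2,000.

The winner pays €53,000 for a surplus of €2,000.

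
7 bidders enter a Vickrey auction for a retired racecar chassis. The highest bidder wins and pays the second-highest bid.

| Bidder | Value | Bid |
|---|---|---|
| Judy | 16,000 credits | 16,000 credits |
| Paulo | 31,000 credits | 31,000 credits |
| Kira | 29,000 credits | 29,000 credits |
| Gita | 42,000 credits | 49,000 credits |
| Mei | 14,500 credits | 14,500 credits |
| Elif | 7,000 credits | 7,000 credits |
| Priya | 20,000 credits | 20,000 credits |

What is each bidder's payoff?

Judy 0 credits, Paulo 0 credits, Kira 0 credits, Gita 11,000 credits, Mei 0 credits, Elif 0 credits, Priya 0 credits.

Ranking the bids: Gita 49,000 credits > Paulo 31,000 credits > Kira 29,000 credits > Priya 20,000 credits > Judy 16,000 credits > Mei 14,500 credits > Elif 7,000 credits.
Gita has the top bid and wins; the price is the second-highest bid, 31,000 credits.
Gita's payoff = 42,000 credits − 31,000 credits = 11,000 credits. All other bidders lose, so their payoff is 0.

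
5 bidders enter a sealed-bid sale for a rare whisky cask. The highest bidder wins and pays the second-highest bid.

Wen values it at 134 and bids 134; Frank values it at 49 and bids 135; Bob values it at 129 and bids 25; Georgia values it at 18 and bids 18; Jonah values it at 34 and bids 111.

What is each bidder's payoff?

Ranking the bids: Frank 135, then Wen 134, then Jonah 111, then Bob 25, then Georgia 18.
Frank has the top bid and wins; the price is the second-highest bid, 134.
Frank's payoff = 49 − 134 = -85. All other bidders lose, so their payoff is 0.

Payoffs: Wen 0, Frank -85, Bob 0, Georgia 0, Jonah 0.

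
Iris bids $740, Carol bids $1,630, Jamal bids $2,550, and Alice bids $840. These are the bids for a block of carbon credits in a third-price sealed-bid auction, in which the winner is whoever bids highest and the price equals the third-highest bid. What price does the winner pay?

Bids in descending order: Jamal $2,550 > Carol $1,630 > Alice $840 > Iris $740.
Jamal is the highest bidder, so Jamal wins.
Under the third-price rule, the price is the third-highest bid: $840.

Price paid: $840.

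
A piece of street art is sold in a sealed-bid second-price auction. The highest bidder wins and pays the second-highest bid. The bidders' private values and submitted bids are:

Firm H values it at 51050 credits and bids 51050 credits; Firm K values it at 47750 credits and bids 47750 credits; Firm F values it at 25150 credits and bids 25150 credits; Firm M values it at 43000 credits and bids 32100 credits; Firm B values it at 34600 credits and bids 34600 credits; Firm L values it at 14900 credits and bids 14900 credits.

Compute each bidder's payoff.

Payoffs: Firm H 3300 credits, Firm K 0 credits, Firm F 0 credits, Firm M 0 credits, Firm B 0 credits, Firm L 0 credits.

Ranking the bids: Firm H 51050 credits, then Firm K 47750 credits, then Firm B 34600 credits, then Firm M 32100 credits, then Firm F 25150 credits, then Firm L 14900 credits.
Firm H has the top bid and wins; the price is the second-highest bid, 47750 credits.
Firm H's payoff = 51050 credits − 47750 credits = 3300 credits. All other bidders lose, so their payoff is 0.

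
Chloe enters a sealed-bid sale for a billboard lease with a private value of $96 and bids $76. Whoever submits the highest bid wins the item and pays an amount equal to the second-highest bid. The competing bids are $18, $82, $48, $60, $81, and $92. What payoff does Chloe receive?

Highest competing bid: $92.
Chloe's bid $76 is not the highest, so Chloe loses, pays nothing, and earns zero payoff.

Payoff = $0.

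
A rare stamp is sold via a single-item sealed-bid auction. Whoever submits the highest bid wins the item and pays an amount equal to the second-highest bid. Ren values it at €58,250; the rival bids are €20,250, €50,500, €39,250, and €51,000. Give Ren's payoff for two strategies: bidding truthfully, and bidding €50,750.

The highest competing bid is €51,000.
Bidding truthfully at €58,250: Ren has the top bid, wins, and pays the second-highest bid €51,000. Payoff = €58,250 − €51,000 = €7,250.
Bidding €50,750: the top bid is €51,000 (a rival), so Ren loses. Payoff = €0.

(a) €7,250  (b) €0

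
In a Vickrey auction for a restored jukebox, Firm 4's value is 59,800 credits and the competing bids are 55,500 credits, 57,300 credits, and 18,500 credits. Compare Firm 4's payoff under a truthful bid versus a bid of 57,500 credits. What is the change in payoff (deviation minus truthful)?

Change in payoff: 0 credits.

The highest competing bid is 57,300 credits.
Bidding truthfully at 59,800 credits: Firm 4 has the top bid, wins, and pays the second-highest bid 57,300 credits. Payoff = 59,800 credits − 57,300 credits = 2,500 credits.
Bidding 57,500 credits: Firm 4 has the top bid, wins, and pays the second-highest bid 57,300 credits. Payoff = 59,800 credits − 57,300 credits = 2,500 credits.
Change = 2,500 credits − 2,500 credits = 0 credits.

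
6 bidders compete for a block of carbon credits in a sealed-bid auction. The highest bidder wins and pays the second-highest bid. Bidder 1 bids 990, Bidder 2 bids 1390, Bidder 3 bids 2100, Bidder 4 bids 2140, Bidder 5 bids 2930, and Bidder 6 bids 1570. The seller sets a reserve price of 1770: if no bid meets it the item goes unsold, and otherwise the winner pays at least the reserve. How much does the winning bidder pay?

Sorted high to low: Bidder 5 2930 > Bidder 4 2140 > Bidder 3 2100 > Bidder 6 1570 > Bidder 2 1390 > Bidder 1 990.
Bidder 5 has the highest bid, so Bidder 5 wins.
The second-highest bid is 2140, which exceeds the reserve, so that sets the price.

Price paid: 2140.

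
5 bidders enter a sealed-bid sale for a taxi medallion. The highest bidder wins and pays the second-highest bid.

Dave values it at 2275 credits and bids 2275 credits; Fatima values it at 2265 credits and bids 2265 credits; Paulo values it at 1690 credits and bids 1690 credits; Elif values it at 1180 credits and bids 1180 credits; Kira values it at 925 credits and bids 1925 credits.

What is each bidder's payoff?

Dave 10 credits, Fatima 0 credits, Paulo 0 credits, Elif 0 credits, Kira 0 credits.

Sorted high to low: Dave 2275 credits; Fatima 2265 credits; Kira 1925 credits; Paulo 1690 credits; Elif 1180 credits.
Dave has the top bid and wins; the price is the second-highest bid, 2265 credits.
Dave's payoff = 2275 credits − 2265 credits = 10 credits. All other bidders lose, so their payoff is 0.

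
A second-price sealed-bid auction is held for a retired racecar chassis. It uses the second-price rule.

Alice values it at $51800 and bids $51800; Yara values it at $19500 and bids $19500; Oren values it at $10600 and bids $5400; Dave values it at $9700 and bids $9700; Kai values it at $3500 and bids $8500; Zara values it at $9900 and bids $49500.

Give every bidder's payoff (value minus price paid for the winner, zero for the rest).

Ordered from highest: Alice $51800 > Zara $49500 > Yara $19500 > Dave $9700 > Kai $8500 > Oren $5400.
Alice has the top bid and wins; the price is the second-highest bid, $49500.
Alice's payoff = $51800 − $49500 = $2300. All other bidders lose, so their payoff is 0.

Alice $2300, Yara $0, Oren $0, Dave $0, Kai $0, Zara $0.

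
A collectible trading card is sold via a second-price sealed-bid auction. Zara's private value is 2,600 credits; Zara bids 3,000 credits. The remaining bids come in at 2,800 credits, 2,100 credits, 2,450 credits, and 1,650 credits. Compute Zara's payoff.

Zara's payoff: -200 credits.

Highest competing bid: 2,800 credits.
Zara's bid 3,000 credits is the highest overall, so Zara wins and pays the second-highest bid, 2,800 credits.
Payoff = value − price = 2,600 credits − 2,800 credits = -200 credits.
Overbidding won the item at a price above value — truthful bidding would have avoided this loss.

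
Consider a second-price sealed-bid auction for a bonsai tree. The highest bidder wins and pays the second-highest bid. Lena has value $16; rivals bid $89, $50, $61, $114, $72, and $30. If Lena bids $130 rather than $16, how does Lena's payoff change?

Payoff change: -$98.

The highest competing bid is $114.
Bidding truthfully at $16: the top bid is $114 (a rival), so Lena loses. Payoff = $0.
Bidding $130: Lena has the top bid, wins, and pays the second-highest bid $114. Payoff = $16 − $114 = -$98.
Change = -$98 − $0 = -$98.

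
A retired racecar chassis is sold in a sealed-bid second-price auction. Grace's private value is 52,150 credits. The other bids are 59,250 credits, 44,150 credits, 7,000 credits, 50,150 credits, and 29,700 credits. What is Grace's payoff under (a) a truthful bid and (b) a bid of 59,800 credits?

Truthful: 0 credits; alternative: -7,100 credits.

The highest competing bid is 59,250 credits.
Bidding truthfully at 52,150 credits: the top bid is 59,250 credits (a rival), so Grace loses. Payoff = 0 credits.
Bidding 59,800 credits: Grace has the top bid, wins, and pays the second-highest bid 59,250 credits. Payoff = 52,150 credits − 59,250 credits = -7,100 credits.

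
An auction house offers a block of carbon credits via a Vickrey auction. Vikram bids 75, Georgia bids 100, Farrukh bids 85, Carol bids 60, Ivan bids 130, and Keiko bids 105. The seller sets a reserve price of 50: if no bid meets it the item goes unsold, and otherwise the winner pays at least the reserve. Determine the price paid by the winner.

Ordered from highest: Ivan 130, then Keiko 105, then Georgia 100, then Farrukh 85, then Vikram 75, then Carol 60.
Ivan has the highest bid, so Ivan wins.
The second-highest bid is 105, which exceeds the reserve, so that sets the price.

105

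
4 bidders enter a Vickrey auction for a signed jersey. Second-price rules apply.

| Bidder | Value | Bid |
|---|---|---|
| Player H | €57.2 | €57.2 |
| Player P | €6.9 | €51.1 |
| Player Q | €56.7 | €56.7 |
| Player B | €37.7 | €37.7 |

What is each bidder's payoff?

Player H €0.5, Player P €0.0, Player Q €0.0, Player B €0.0.

Sorted high to low: Player H €57.2; Player Q €56.7; Player P €51.1; Player B €37.7.
Player H has the top bid and wins; the price is the second-highest bid, €56.7.
Player H's payoff = €57.2 − €56.7 = €0.5. All other bidders lose, so their payoff is 0.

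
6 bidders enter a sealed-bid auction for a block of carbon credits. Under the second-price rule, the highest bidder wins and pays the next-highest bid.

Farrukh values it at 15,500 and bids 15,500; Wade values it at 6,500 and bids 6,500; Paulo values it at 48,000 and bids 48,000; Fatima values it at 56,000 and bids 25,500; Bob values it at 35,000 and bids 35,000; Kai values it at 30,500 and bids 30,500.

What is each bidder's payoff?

Sorted high to low: Paulo 48,000; Bob 35,000; Kai 30,500; Fatima 25,500; Farrukh 15,500; Wade 6,500.
Paulo has the top bid and wins; the price is the second-highest bid, 35,000.
Paulo's payoff = 48,000 − 35,000 = 13,000. All other bidders lose, so their payoff is 0.

Payoffs: Farrukh 0, Wade 0, Paulo 13,000, Fatima 0, Bob 0, Kai 0.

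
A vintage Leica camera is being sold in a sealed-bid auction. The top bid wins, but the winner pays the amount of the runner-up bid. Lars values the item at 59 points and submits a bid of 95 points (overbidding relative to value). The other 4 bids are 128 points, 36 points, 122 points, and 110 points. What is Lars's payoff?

Highest competing bid: 128 points.
Lars's bid 95 points is not the highest, so Lars loses, pays nothing, and earns zero payoff.

0 points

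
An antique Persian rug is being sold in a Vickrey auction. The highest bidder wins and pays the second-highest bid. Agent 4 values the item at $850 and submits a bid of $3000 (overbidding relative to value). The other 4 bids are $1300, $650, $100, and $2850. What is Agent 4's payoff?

Highest competing bid: $2850.
Agent 4's bid $3000 is the highest overall, so Agent 4 wins and pays the second-highest bid, $2850.
Payoff = value − price = $850 − $2850 = -$2000.

Payoff = -$2000.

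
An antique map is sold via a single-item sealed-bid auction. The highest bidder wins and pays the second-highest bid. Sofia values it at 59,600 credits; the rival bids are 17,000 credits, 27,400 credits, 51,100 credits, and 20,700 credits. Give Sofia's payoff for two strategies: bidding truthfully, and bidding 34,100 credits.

The highest competing bid is 51,100 credits.
Bidding truthfully at 59,600 credits: Sofia has the top bid, wins, and pays the second-highest bid 51,100 credits. Payoff = 59,600 credits − 51,100 credits = 8,500 credits.
Bidding 34,100 credits: the top bid is 51,100 credits (a rival), so Sofia loses. Payoff = 0 credits.

(a) 8,500 credits  (b) 0 credits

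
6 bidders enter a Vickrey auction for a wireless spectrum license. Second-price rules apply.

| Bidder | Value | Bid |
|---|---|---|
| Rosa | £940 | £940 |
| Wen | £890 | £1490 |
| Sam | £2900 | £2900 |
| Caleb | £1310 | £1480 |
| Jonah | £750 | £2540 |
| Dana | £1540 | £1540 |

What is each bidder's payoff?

Bids in descending order: Sam £2900; Jonah £2540; Dana £1540; Wen £1490; Caleb £1480; Rosa £940.
Sam has the top bid and wins; the price is the second-highest bid, £2540.
Sam's payoff = £2900 − £2540 = £360. All other bidders lose, so their payoff is 0.

Rosa £0, Wen £0, Sam £360, Caleb £0, Jonah £0, Dana £0.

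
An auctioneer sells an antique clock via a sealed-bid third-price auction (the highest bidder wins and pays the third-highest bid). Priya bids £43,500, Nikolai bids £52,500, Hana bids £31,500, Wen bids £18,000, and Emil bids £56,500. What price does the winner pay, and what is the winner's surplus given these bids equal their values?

The winner pays £43,500 for a surplus of £13,000.

Bids in descending order: Emil £56,500; Nikolai £52,500; Priya £43,500; Hana £31,500; Wen £18,000.
Emil is the highest bidder, so Emil wins.
Under the third-price rule, the price is the third-highest bid: £43,500.
Surplus = £56,500 − £43,500 = £13,000.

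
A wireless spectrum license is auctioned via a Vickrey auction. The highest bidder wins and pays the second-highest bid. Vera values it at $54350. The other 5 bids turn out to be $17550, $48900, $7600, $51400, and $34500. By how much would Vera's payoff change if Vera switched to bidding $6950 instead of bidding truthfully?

The highest competing bid is $51400.
Bidding truthfully at $54350: Vera has the top bid, wins, and pays the second-highest bid $51400. Payoff = $54350 − $51400 = $2950.
Bidding $6950: the top bid is $51400 (a rival), so Vera loses. Payoff = $0.
Change = $0 − $2950 = -$2950.
Deviating from a truthful bid can only lose payoff in a second-price auction — never gain.

-$2950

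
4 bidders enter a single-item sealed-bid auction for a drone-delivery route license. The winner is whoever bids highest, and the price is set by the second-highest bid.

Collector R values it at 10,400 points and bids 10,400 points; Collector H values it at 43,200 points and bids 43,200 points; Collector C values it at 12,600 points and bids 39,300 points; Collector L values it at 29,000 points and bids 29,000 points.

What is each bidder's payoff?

Collector R 0 points, Collector H 3,900 points, Collector C 0 points, Collector L 0 points.

Ordered from highest: Collector H 43,200 points > Collector C 39,300 points > Collector L 29,000 points > Collector R 10,400 points.
Collector H has the top bid and wins; the price is the second-highest bid, 39,300 points.
Collector H's payoff = 43,200 points − 39,300 points = 3,900 points. All other bidders lose, so their payoff is 0.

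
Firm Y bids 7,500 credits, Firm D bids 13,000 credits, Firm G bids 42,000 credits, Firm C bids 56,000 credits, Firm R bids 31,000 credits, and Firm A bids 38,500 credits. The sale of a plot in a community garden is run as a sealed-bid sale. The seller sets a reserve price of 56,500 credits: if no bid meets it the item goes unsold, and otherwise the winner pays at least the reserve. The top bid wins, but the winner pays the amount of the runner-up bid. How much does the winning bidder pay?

Ranking the bids: Firm C 56,000 credits, then Firm G 42,000 credits, then Firm A 38,500 credits, then Firm R 31,000 credits, then Firm D 13,000 credits, then Firm Y 7,500 credits.
The top bid 56,000 credits is below the reserve 56,500 credits, so the item goes unsold and nothing is paid.

unsold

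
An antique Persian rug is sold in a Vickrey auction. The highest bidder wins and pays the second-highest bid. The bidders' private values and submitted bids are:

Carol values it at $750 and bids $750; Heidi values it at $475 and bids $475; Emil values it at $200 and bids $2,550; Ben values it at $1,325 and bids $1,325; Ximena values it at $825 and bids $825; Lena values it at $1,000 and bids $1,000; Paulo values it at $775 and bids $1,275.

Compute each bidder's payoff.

Bids in descending order: Emil $2,550; Ben $1,325; Paulo $1,275; Lena $1,000; Ximena $825; Carol $750; Heidi $475.
Emil has the top bid and wins; the price is the second-highest bid, $1,325.
Emil's payoff = $200 − $1,325 = -$1,125. All other bidders lose, so their payoff is 0.

Payoffs: Carol $0, Heidi $0, Emil -$1,125, Ben $0, Ximena $0, Lena $0, Paulo $0.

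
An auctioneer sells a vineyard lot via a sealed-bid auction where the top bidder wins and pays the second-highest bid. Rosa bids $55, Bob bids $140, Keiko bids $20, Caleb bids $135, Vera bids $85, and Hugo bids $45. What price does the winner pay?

Sorted high to low: Bob $140, then Caleb $135, then Vera $85, then Rosa $55, then Hugo $45, then Keiko $20.
Bob is the highest bidder, so Bob wins.
Under the second-price rule, the price is the second-highest bid: $135.

Price paid: $135.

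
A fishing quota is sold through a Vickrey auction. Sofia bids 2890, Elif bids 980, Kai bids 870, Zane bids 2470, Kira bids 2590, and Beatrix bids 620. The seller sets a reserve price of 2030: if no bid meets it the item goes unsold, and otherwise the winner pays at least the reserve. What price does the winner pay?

2590

Ordered from highest: Sofia 2890; Kira 2590; Zane 2470; Elif 980; Kai 870; Beatrix 620.
Sofia has the highest bid, so Sofia wins.
The second-highest bid is 2590, which exceeds the reserve, so that sets the price.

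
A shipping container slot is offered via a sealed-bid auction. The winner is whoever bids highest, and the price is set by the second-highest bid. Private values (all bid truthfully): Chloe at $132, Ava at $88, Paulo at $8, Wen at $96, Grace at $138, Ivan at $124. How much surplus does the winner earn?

Bids in descending order: Grace $138 > Chloe $132 > Ivan $124 > Wen $96 > Ava $88 > Paulo $8.
Grace wins with the top bid and pays the second-highest, $132.
Surplus = $138 − $132 = $6.

Surplus = $6.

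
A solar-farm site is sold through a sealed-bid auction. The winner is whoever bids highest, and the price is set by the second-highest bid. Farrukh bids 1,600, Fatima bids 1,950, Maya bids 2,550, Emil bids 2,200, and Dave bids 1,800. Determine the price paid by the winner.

Price paid: 2,200.

Ordered from highest: Maya 2,550 > Emil 2,200 > Fatima 1,950 > Dave 1,800 > Farrukh 1,600.
Maya has the highest bid, so Maya wins.
The second-highest bid is 2,200, so that is what Maya pays.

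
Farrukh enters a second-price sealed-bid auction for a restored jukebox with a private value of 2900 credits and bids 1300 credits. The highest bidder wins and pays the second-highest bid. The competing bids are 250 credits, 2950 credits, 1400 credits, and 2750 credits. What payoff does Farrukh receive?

Highest competing bid: 2950 credits.
Farrukh's bid 1300 credits is not the highest, so Farrukh loses, pays nothing, and earns zero payoff.

Payoff = 0 credits.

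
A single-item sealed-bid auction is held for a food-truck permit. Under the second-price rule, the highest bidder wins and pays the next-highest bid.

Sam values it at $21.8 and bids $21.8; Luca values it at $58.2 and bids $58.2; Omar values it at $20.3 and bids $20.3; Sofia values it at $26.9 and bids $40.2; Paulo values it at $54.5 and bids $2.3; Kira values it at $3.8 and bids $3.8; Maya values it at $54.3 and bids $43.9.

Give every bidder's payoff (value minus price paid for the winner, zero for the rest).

Sam $0.0, Luca $14.3, Omar $0.0, Sofia $0.0, Paulo $0.0, Kira $0.0, Maya $0.0.

Ordered from highest: Luca $58.2, then Maya $43.9, then Sofia $40.2, then Sam $21.8, then Omar $20.3, then Kira $3.8, then Paulo $2.3.
Luca has the top bid and wins; the price is the second-highest bid, $43.9.
Luca's payoff = $58.2 − $43.9 = $14.3. All other bidders lose, so their payoff is 0.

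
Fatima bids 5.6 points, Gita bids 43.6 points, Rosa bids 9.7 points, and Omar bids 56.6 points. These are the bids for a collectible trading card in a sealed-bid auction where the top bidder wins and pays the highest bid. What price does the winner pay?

The winner pays 56.6 points.

Sorted high to low: Omar 56.6 points, then Gita 43.6 points, then Rosa 9.7 points, then Fatima 5.6 points.
Omar is the highest bidder, so Omar wins.
Under the first-price rule, the price is the highest bid: 56.6 points.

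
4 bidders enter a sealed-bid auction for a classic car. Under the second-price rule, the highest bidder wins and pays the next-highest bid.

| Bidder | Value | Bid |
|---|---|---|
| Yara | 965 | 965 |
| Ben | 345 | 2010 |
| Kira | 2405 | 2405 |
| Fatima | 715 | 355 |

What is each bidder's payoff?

Bids in descending order: Kira 2405 > Ben 2010 > Yara 965 > Fatima 355.
Kira has the top bid and wins; the price is the second-highest bid, 2010.
Kira's payoff = 2405 − 2010 = 395. All other bidders lose, so their payoff is 0.

Yara 0, Ben 0, Kira 395, Fatima 0.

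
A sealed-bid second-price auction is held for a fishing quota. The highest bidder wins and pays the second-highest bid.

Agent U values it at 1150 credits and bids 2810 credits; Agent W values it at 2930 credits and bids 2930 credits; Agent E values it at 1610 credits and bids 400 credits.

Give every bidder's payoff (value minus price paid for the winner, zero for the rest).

Bids in descending order: Agent W 2930 credits, then Agent U 2810 credits, then Agent E 400 credits.
Agent W has the top bid and wins; the price is the second-highest bid, 2810 credits.
Agent W's payoff = 2930 credits − 2810 credits = 120 credits. All other bidders lose, so their payoff is 0.

Payoffs: Agent U 0 credits, Agent W 120 credits, Agent E 0 credits.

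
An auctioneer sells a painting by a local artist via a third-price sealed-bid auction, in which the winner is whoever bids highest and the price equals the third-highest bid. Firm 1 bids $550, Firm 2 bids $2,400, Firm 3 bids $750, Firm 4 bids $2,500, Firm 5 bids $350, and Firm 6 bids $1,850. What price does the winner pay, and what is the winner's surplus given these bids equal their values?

The winner pays $1,850 for a surplus of $650.

Ranking the bids: Firm 4 $2,500 > Firm 2 $2,400 > Firm 6 $1,850 > Firm 3 $750 > Firm 1 $550 > Firm 5 $350.
Firm 4 is the highest bidder, so Firm 4 wins.
Under the third-price rule, the price is the third-highest bid: $1,850.
Surplus = $2,500 − $1,850 = $650.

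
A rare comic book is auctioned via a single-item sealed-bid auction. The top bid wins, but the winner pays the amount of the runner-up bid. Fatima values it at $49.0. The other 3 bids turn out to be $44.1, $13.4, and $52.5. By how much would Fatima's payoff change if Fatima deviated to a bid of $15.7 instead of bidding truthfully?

Change in payoff: $0.0.

The highest competing bid is $52.5.
Bidding truthfully at $49.0: the top bid is $52.5 (a rival), so Fatima loses. Payoff = $0.0.
Bidding $15.7: the top bid is $52.5 (a rival), so Fatima loses. Payoff = $0.0.
Change = $0.0 − $0.0 = $0.0.
The bid only affects whether you win, not the price — here both bids land on the same side of the top rival bid, so the deviation is payoff-neutral.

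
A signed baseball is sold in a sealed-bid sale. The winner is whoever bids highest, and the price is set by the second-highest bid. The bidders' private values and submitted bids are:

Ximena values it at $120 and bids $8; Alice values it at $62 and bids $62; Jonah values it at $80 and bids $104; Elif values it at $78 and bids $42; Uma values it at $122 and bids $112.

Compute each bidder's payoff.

Payoffs: Ximena $0, Alice $0, Jonah $0, Elif $0, Uma $18.

Bids in descending order: Uma $112 > Jonah $104 > Alice $62 > Elif $42 > Ximena $8.
Uma has the top bid and wins; the price is the second-highest bid, $104.
Uma's payoff = $122 − $104 = $18. All other bidders lose, so their payoff is 0.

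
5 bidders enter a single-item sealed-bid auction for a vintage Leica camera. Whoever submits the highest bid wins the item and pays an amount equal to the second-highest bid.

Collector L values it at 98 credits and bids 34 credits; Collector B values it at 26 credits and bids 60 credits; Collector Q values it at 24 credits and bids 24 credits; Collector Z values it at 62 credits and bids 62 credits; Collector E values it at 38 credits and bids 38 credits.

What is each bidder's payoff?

Collector L 0 credits, Collector B 0 credits, Collector Q 0 credits, Collector Z 2 credits, Collector E 0 credits.

Ordered from highest: Collector Z 62 credits > Collector B 60 credits > Collector E 38 credits > Collector L 34 credits > Collector Q 24 credits.
Collector Z has the top bid and wins; the price is the second-highest bid, 60 credits.
Collector Z's payoff = 62 credits − 60 credits = 2 credits. All other bidders lose, so their payoff is 0.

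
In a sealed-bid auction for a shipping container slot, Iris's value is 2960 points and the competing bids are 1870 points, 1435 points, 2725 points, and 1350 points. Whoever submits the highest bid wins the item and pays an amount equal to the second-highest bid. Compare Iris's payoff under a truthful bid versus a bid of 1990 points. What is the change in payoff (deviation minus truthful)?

Change in payoff: -235 points.

The highest competing bid is 2725 points.
Bidding truthfully at 2960 points: Iris has the top bid, wins, and pays the second-highest bid 2725 points. Payoff = 2960 points − 2725 points = 235 points.
Bidding 1990 points: the top bid is 2725 points (a rival), so Iris loses. Payoff = 0 points.
Change = 0 points − 235 points = -235 points.
This is the dominant-strategy logic: truthful bidding weakly beats any alternative.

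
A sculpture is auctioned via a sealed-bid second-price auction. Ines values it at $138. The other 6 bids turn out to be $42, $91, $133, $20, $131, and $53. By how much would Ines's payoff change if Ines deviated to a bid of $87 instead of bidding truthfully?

Change in payoff: -$5.

The highest competing bid is $133.
Bidding truthfully at $138: Ines has the top bid, wins, and pays the second-highest bid $133. Payoff = $138 − $133 = $5.
Bidding $87: the top bid is $133 (a rival), so Ines loses. Payoff = $0.
Change = $0 − $5 = -$5.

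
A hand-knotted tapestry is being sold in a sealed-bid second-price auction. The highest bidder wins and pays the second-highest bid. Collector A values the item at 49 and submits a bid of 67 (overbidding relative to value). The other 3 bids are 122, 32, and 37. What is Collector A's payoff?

Highest competing bid: 122.
Collector A's bid 67 is not the highest, so Collector A loses, pays nothing, and earns zero payoff.

Payoff = 0.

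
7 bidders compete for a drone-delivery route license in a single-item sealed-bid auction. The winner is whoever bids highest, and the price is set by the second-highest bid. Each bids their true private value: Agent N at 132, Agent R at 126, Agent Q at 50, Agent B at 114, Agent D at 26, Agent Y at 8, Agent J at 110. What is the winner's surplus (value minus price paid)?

6

Sorted high to low: Agent N 132, then Agent R 126, then Agent B 114, then Agent J 110, then Agent Q 50, then Agent D 26, then Agent Y 8.
Agent N wins with the top bid and pays the second-highest, 126.
Surplus = 132 − 126 = 6.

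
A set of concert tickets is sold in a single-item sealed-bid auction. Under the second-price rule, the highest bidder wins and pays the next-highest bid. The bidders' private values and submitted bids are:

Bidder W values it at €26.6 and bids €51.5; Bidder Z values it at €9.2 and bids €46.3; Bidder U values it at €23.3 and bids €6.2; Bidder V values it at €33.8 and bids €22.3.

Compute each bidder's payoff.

Sorted high to low: Bidder W €51.5 > Bidder Z €46.3 > Bidder V €22.3 > Bidder U €6.2.
Bidder W has the top bid and wins; the price is the second-highest bid, €46.3.
Bidder W's payoff = €26.6 − €46.3 = -€19.7. All other bidders lose, so their payoff is 0.

Bidder W -€19.7, Bidder Z €0.0, Bidder U €0.0, Bidder V €0.0.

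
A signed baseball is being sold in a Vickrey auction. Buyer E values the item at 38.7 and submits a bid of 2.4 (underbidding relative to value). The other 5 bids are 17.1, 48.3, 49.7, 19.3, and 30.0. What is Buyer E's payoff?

0.0

Highest competing bid: 49.7.
Buyer E's bid 2.4 is not the highest, so Buyer E loses, pays nothing, and earns zero payoff.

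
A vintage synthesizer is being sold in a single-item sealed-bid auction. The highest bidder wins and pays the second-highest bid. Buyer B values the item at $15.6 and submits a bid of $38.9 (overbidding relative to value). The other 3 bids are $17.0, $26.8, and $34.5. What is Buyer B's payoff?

Highest competing bid: $34.5.
Buyer B's bid $38.9 is the highest overall, so Buyer B wins and pays the second-highest bid, $34.5.
Payoff = value − price = $15.6 − $34.5 = -$18.9.
Overbidding won the item at a price above value — truthful bidding would have avoided this loss.

Payoff = -$18.9.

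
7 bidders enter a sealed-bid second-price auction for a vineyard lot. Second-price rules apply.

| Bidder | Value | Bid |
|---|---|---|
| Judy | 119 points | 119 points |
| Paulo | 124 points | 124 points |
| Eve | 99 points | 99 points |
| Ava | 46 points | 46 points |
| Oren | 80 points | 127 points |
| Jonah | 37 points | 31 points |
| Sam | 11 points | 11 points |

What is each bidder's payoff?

Judy 0 points, Paulo 0 points, Eve 0 points, Ava 0 points, Oren -44 points, Jonah 0 points, Sam 0 points.

Ranking the bids: Oren 127 points > Paulo 124 points > Judy 119 points > Eve 99 points > Ava 46 points > Jonah 31 points > Sam 11 points.
Oren has the top bid and wins; the price is the second-highest bid, 124 points.
Oren's payoff = 80 points − 124 points = -44 points. All other bidders lose, so their payoff is 0.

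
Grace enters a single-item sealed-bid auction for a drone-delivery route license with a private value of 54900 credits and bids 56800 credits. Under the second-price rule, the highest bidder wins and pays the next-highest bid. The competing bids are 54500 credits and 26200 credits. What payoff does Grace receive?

400 credits

Highest competing bid: 54500 credits.
Grace's bid 56800 credits is the highest overall, so Grace wins and pays the second-highest bid, 54500 credits.
Payoff = value − price = 54900 credits − 54500 credits = 400 credits.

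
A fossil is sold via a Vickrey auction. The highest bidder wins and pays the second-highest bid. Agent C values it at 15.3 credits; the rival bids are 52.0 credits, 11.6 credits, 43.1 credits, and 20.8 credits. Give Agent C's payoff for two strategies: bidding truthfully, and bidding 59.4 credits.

The highest competing bid is 52.0 credits.
Bidding truthfully at 15.3 credits: the top bid is 52.0 credits (a rival), so Agent C loses. Payoff = 0.0 credits.
Bidding 59.4 credits: Agent C has the top bid, wins, and pays the second-highest bid 52.0 credits. Payoff = 15.3 credits − 52.0 credits = -36.7 credits.

Truthful: 0.0 credits; alternative: -36.7 credits.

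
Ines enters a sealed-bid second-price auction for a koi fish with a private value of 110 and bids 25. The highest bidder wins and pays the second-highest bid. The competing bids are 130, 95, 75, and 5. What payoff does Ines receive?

Ines's payoff: 0.

Highest competing bid: 130.
Ines's bid 25 is not the highest, so Ines loses, pays nothing, and earns zero payoff.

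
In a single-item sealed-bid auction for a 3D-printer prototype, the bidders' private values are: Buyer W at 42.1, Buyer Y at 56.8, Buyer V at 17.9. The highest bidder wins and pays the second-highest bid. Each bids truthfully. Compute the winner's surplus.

Ranking the bids: Buyer Y 56.8 > Buyer W 42.1 > Buyer V 17.9.
Buyer Y wins with the top bid and pays the second-highest, 42.1.
Surplus = 56.8 − 42.1 = 14.7.

14.7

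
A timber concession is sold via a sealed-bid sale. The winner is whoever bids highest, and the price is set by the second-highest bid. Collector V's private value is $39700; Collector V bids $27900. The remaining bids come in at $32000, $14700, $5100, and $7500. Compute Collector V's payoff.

Highest competing bid: $32000.
Collector V's bid $27900 is not the highest, so Collector V loses, pays nothing, and earns zero payoff.

Collector V's payoff: $0.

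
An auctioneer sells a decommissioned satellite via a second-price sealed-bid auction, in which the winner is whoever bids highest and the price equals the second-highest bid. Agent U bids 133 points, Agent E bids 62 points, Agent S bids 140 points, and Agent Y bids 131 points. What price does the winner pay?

The winner pays 133 points.

Ordered from highest: Agent S 140 points, then Agent U 133 points, then Agent Y 131 points, then Agent E 62 points.
Agent S is the highest bidder, so Agent S wins.
Under the second-price rule, the price is the second-highest bid: 133 points.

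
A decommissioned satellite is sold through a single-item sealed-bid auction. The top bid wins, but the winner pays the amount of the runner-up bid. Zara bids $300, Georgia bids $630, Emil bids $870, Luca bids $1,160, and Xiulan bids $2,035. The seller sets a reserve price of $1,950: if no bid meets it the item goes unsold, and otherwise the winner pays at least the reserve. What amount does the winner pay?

Ranking the bids: Xiulan $2,035; Luca $1,160; Emil $870; Georgia $630; Zara $300.
Xiulan has the highest bid, so Xiulan wins.
The second-highest bid is $1,160, but the reserve $1,950 is higher, so the price is the reserve.

$1,950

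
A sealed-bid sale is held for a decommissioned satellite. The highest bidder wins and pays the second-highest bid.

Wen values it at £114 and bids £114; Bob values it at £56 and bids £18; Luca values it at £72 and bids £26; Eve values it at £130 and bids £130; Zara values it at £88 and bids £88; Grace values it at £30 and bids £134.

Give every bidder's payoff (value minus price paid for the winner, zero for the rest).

Wen £0, Bob £0, Luca £0, Eve £0, Zara £0, Grace -£100.

Ordered from highest: Grace £134 > Eve £130 > Wen £114 > Zara £88 > Luca £26 > Bob £18.
Grace has the top bid and wins; the price is the second-highest bid, £130.
Grace's payoff = £30 − £130 = -£100. All other bidders lose, so their payoff is 0.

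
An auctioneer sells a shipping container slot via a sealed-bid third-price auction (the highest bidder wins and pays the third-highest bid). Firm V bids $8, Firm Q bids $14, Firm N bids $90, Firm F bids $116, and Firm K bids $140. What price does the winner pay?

Ordered from highest: Firm K $140, then Firm F $116, then Firm N $90, then Firm Q $14, then Firm V $8.
Firm K is the highest bidder, so Firm K wins.
Under the third-price rule, the price is the third-highest bid: $90.

$90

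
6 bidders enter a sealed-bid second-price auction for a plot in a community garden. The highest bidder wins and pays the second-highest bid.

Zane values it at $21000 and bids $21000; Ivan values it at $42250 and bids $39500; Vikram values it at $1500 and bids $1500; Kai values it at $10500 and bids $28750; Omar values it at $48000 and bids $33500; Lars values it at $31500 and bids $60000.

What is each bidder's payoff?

Sorted high to low: Lars $60000; Ivan $39500; Omar $33500; Kai $28750; Zane $21000; Vikram $1500.
Lars has the top bid and wins; the price is the second-highest bid, $39500.
Lars's payoff = $31500 − $39500 = -$8000. All other bidders lose, so their payoff is 0.

Zane $0, Ivan $0, Vikram $0, Kai $0, Omar $0, Lars -$8000.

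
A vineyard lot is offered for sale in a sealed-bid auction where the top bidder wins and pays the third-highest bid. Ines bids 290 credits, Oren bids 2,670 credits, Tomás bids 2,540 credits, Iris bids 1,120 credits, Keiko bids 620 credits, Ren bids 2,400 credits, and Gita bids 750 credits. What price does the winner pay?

Ranking the bids: Oren 2,670 credits, then Tomás 2,540 credits, then Ren 2,400 credits, then Iris 1,120 credits, then Gita 750 credits, then Keiko 620 credits, then Ines 290 credits.
Oren is the highest bidder, so Oren wins.
Under the third-price rule, the price is the third-highest bid: 2,400 credits.

Price paid: 2,400 credits.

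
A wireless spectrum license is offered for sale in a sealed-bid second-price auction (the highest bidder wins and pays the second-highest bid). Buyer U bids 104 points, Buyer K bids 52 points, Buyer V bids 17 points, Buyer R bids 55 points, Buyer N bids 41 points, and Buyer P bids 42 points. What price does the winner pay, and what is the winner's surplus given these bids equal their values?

Ordered from highest: Buyer U 104 points, then Buyer R 55 points, then Buyer K 52 points, then Buyer P 42 points, then Buyer N 41 points, then Buyer V 17 points.
Buyer U is the highest bidder, so Buyer U wins.
Under the second-price rule, the price is the second-highest bid: 55 points.
Surplus = 104 points − 55 points = 49 points.

Price 55 points; surplus 49 points.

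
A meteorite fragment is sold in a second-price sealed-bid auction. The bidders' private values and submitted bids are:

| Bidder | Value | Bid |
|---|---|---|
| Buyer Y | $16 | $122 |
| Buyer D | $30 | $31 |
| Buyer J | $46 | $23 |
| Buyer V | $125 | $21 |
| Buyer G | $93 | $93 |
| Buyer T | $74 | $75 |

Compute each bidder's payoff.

Buyer Y -$77, Buyer D $0, Buyer J $0, Buyer V $0, Buyer G $0, Buyer T $0.

Bids in descending order: Buyer Y $122, then Buyer G $93, then Buyer T $75, then Buyer D $31, then Buyer J $23, then Buyer V $21.
Buyer Y has the top bid and wins; the price is the second-highest bid, $93.
Buyer Y's payoff = $16 − $93 = -$77. All other bidders lose, so their payoff is 0.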